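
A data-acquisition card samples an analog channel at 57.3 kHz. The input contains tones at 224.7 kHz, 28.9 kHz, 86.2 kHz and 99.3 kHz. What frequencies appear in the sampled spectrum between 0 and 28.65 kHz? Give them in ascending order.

4.5 kHz, 15.3 kHz, 28.4 kHz

fs/2 = 28.65 kHz.
224.7 kHz mod fs = 52.8 kHz.
52.8 kHz > fs/2 = 28.65 kHz, folds to fs − 52.8 kHz = 4.5 kHz.
28.9 kHz > fs/2 = 28.65 kHz, folds to fs − 28.9 kHz = 28.4 kHz.
86.2 kHz mod fs = 28.9 kHz.
28.9 kHz > fs/2 = 28.65 kHz, folds to fs − 28.9 kHz = 28.4 kHz.
99.3 kHz mod fs = 42 kHz.
42 kHz > fs/2 = 28.65 kHz, folds to fs − 42 kHz = 15.3 kHz.
Distinct values: {4.5 kHz, 15.3 kHz, 28.4 kHz}.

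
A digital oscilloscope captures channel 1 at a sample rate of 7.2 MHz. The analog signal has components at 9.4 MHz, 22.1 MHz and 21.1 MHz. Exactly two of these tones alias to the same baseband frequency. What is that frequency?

fs/2 = 3.6 MHz.
9.4 MHz mod fs = 2.2 MHz.
2.2 MHz ≤ fs/2 = 3.6 MHz, appears at 2.2 MHz.
22.1 MHz mod fs = 0.5 MHz.
0.5 MHz ≤ fs/2 = 3.6 MHz, appears at 0.5 MHz.
21.1 MHz mod fs = 6.7 MHz.
6.7 MHz > fs/2 = 3.6 MHz, folds to fs − 6.7 MHz = 0.5 MHz.
21.1 MHz and 22.1 MHz both map to 0.5 MHz.

0.5 MHz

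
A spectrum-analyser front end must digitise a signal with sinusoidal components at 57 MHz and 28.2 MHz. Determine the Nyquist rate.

Highest-frequency component: 57 MHz.
Nyquist rate = 2 × 57 MHz = 114 MHz.

114 MHz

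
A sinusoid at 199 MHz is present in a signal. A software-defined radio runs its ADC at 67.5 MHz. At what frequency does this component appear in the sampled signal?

3.5 MHz

199 MHz mod fs = 64 MHz.
64 MHz > fs/2 = 33.75 MHz, folds to fs − 64 MHz = 3.5 MHz.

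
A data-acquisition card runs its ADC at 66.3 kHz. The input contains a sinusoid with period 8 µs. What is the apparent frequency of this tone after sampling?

T = 8 µs → f = 1/T = 125 kHz.
125 kHz mod fs = 58.7 kHz.
58.7 kHz > fs/2 = 33.15 kHz, folds to fs − 58.7 kHz = 7.6 kHz.

7.6 kHz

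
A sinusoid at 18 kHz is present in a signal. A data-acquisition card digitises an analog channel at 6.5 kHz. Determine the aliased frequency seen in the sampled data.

1.5 kHz

18 kHz mod fs = 5 kHz.
5 kHz > fs/2 = 3.25 kHz, folds to fs − 5 kHz = 1.5 kHz.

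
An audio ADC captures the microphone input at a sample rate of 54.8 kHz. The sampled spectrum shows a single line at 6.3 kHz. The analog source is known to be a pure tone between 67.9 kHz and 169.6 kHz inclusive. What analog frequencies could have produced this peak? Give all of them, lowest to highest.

103.3 kHz, 115.9 kHz, 158.1 kHz

Frequencies that alias to 6.3 kHz are k·fs ± 6.3 kHz for integer k ≥ 0.
k=0: 6.3 kHz.
k=1: 48.5 kHz, 61.1 kHz.
k=2: 103.3 kHz, 115.9 kHz.
k=3: 158.1 kHz, 170.7 kHz.
k=4: 212.9 kHz, 225.5 kHz.
Within [67.9 kHz, 169.6 kHz]: 103.3 kHz, 115.9 kHz, 158.1 kHz.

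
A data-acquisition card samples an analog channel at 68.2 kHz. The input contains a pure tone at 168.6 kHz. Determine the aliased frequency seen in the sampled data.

32.2 kHz

168.6 kHz mod fs = 32.2 kHz.
32.2 kHz ≤ fs/2 = 34.1 kHz, appears at 32.2 kHz.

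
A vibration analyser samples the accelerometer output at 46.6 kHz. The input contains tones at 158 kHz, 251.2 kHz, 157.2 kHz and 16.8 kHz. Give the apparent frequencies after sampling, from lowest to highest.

fs/2 = 23.3 kHz.
158 kHz mod fs = 18.2 kHz.
18.2 kHz ≤ fs/2 = 23.3 kHz, appears at 18.2 kHz.
251.2 kHz mod fs = 18.2 kHz.
18.2 kHz ≤ fs/2 = 23.3 kHz, appears at 18.2 kHz.
157.2 kHz mod fs = 17.4 kHz.
17.4 kHz ≤ fs/2 = 23.3 kHz, appears at 17.4 kHz.
16.8 kHz ≤ fs/2 = 23.3 kHz, passes unchanged.
Distinct values: {16.8 kHz, 17.4 kHz, 18.2 kHz}.

16.8 kHz, 17.4 kHz, 18.2 kHz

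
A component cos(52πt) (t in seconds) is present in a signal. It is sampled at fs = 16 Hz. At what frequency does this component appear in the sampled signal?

6 Hz

ω = 52π rad/s → f = ω/(2π) = 26 Hz.
26 Hz mod fs = 10 Hz.
10 Hz > fs/2 = 8 Hz, folds to fs − 10 Hz = 6 Hz.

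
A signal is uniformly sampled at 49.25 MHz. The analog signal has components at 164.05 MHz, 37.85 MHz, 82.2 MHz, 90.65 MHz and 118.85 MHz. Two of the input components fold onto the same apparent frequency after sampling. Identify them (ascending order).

fs/2 = 24.625 MHz.
164.05 MHz mod fs = 16.3 MHz.
16.3 MHz ≤ fs/2 = 24.625 MHz, appears at 16.3 MHz.
37.85 MHz > fs/2 = 24.625 MHz, folds to fs − 37.85 MHz = 11.4 MHz.
82.2 MHz mod fs = 32.95 MHz.
32.95 MHz > fs/2 = 24.625 MHz, folds to fs − 32.95 MHz = 16.3 MHz.
90.65 MHz mod fs = 41.4 MHz.
41.4 MHz > fs/2 = 24.625 MHz, folds to fs − 41.4 MHz = 7.85 MHz.
118.85 MHz mod fs = 20.35 MHz.
20.35 MHz ≤ fs/2 = 24.625 MHz, appears at 20.35 MHz.
82.2 MHz and 164.05 MHz both map to 16.3 MHz.

82.2 MHz, 164.05 MHz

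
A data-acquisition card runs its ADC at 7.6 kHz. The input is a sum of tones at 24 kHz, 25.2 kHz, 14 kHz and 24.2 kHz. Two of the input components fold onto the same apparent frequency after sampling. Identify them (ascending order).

14 kHz, 24 kHz

fs/2 = 3.8 kHz.
24 kHz mod fs = 1.2 kHz.
1.2 kHz ≤ fs/2 = 3.8 kHz, appears at 1.2 kHz.
25.2 kHz mod fs = 2.4 kHz.
2.4 kHz ≤ fs/2 = 3.8 kHz, appears at 2.4 kHz.
14 kHz mod fs = 6.4 kHz.
6.4 kHz > fs/2 = 3.8 kHz, folds to fs − 6.4 kHz = 1.2 kHz.
24.2 kHz mod fs = 1.4 kHz.
1.4 kHz ≤ fs/2 = 3.8 kHz, appears at 1.4 kHz.
14 kHz and 24 kHz both map to 1.2 kHz.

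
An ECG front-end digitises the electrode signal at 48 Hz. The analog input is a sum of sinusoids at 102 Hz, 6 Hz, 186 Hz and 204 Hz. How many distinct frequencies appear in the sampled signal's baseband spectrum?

fs/2 = 24 Hz.
102 Hz mod fs = 6 Hz.
6 Hz ≤ fs/2 = 24 Hz, appears at 6 Hz.
6 Hz ≤ fs/2 = 24 Hz, passes unchanged.
186 Hz mod fs = 42 Hz.
42 Hz > fs/2 = 24 Hz, folds to fs − 42 Hz = 6 Hz.
204 Hz mod fs = 12 Hz.
12 Hz ≤ fs/2 = 24 Hz, appears at 12 Hz.
Distinct values: {6 Hz, 12 Hz} → 2.

2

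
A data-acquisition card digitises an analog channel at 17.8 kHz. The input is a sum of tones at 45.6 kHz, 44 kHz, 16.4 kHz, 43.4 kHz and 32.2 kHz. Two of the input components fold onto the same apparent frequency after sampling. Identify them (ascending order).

fs/2 = 8.9 kHz.
45.6 kHz mod fs = 10 kHz.
10 kHz > fs/2 = 8.9 kHz, folds to fs − 10 kHz = 7.8 kHz.
44 kHz mod fs = 8.4 kHz.
8.4 kHz ≤ fs/2 = 8.9 kHz, appears at 8.4 kHz.
16.4 kHz > fs/2 = 8.9 kHz, folds to fs − 16.4 kHz = 1.4 kHz.
43.4 kHz mod fs = 7.8 kHz.
7.8 kHz ≤ fs/2 = 8.9 kHz, appears at 7.8 kHz.
32.2 kHz mod fs = 14.4 kHz.
14.4 kHz > fs/2 = 8.9 kHz, folds to fs − 14.4 kHz = 3.4 kHz.
43.4 kHz and 45.6 kHz both map to 7.8 kHz.

43.4 kHz, 45.6 kHz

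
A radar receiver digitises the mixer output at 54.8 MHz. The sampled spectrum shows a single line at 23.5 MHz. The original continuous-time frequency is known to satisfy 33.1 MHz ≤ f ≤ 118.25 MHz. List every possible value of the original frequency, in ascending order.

Frequencies that alias to 23.5 MHz are k·fs ± 23.5 MHz for integer k ≥ 0.
k=0: 23.5 MHz.
k=1: 31.3 MHz, 78.3 MHz.
k=2: 86.1 MHz, 133.1 MHz.
k=3: 140.9 MHz, 187.9 MHz.
Within [33.1 MHz, 118.25 MHz]: 78.3 MHz, 86.1 MHz.

78.3 MHz, 86.1 MHz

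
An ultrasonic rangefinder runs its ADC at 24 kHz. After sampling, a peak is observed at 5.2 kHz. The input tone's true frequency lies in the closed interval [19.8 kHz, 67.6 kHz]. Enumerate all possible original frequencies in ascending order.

Frequencies that alias to 5.2 kHz are k·fs ± 5.2 kHz for integer k ≥ 0.
k=0: 5.2 kHz.
k=1: 18.8 kHz, 29.2 kHz.
k=2: 42.8 kHz, 53.2 kHz.
k=3: 66.8 kHz, 77.2 kHz.
k=4: 90.8 kHz, 101.2 kHz.
Within [19.8 kHz, 67.6 kHz]: 29.2 kHz, 42.8 kHz, 53.2 kHz, 66.8 kHz.

29.2 kHz, 42.8 kHz, 53.2 kHz, 66.8 kHz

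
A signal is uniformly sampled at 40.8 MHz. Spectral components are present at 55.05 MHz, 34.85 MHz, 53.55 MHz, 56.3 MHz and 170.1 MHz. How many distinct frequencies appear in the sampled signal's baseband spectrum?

fs/2 = 20.4 MHz.
55.05 MHz mod fs = 14.25 MHz.
14.25 MHz ≤ fs/2 = 20.4 MHz, appears at 14.25 MHz.
34.85 MHz > fs/2 = 20.4 MHz, folds to fs − 34.85 MHz = 5.95 MHz.
53.55 MHz mod fs = 12.75 MHz.
12.75 MHz ≤ fs/2 = 20.4 MHz, appears at 12.75 MHz.
56.3 MHz mod fs = 15.5 MHz.
15.5 MHz ≤ fs/2 = 20.4 MHz, appears at 15.5 MHz.
170.1 MHz mod fs = 6.9 MHz.
6.9 MHz ≤ fs/2 = 20.4 MHz, appears at 6.9 MHz.
Distinct values: {5.95 MHz, 6.9 MHz, 12.75 MHz, 14.25 MHz, 15.5 MHz} → 5.

5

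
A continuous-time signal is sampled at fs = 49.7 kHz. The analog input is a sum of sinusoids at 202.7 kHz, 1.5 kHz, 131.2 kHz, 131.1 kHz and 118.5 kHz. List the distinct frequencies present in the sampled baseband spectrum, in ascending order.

1.5 kHz, 3.9 kHz, 17.9 kHz, 18 kHz, 19.1 kHz

fs/2 = 24.85 kHz.
202.7 kHz mod fs = 3.9 kHz.
3.9 kHz ≤ fs/2 = 24.85 kHz, appears at 3.9 kHz.
1.5 kHz ≤ fs/2 = 24.85 kHz, passes unchanged.
131.2 kHz mod fs = 31.8 kHz.
31.8 kHz > fs/2 = 24.85 kHz, folds to fs − 31.8 kHz = 17.9 kHz.
131.1 kHz mod fs = 31.7 kHz.
31.7 kHz > fs/2 = 24.85 kHz, folds to fs − 31.7 kHz = 18 kHz.
118.5 kHz mod fs = 19.1 kHz.
19.1 kHz ≤ fs/2 = 24.85 kHz, appears at 19.1 kHz.
Distinct values: {1.5 kHz, 3.9 kHz, 17.9 kHz, 18 kHz, 19.1 kHz}.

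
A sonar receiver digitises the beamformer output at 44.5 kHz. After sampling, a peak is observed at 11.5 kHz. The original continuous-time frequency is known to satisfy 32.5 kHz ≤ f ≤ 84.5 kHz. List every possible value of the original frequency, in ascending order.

Frequencies that alias to 11.5 kHz are k·fs ± 11.5 kHz for integer k ≥ 0.
k=0: 11.5 kHz.
k=1: 33 kHz, 56 kHz.
k=2: 77.5 kHz, 100.5 kHz.
k=3: 122 kHz, 145 kHz.
Within [32.5 kHz, 84.5 kHz]: 33 kHz, 56 kHz, 77.5 kHz.

33 kHz, 56 kHz, 77.5 kHz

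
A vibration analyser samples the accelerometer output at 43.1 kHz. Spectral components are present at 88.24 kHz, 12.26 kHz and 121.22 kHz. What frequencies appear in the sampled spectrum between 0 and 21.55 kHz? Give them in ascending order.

2.04 kHz, 8.08 kHz, 12.26 kHz

fs/2 = 21.55 kHz.
88.24 kHz mod fs = 2.04 kHz.
2.04 kHz ≤ fs/2 = 21.55 kHz, appears at 2.04 kHz.
12.26 kHz ≤ fs/2 = 21.55 kHz, passes unchanged.
121.22 kHz mod fs = 35.02 kHz.
35.02 kHz > fs/2 = 21.55 kHz, folds to fs − 35.02 kHz = 8.08 kHz.
Distinct values: {2.04 kHz, 8.08 kHz, 12.26 kHz}.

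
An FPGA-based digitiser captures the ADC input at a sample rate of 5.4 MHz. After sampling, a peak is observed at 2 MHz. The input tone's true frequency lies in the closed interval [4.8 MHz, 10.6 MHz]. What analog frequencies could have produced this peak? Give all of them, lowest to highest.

7.4 MHz, 8.8 MHz

Frequencies that alias to 2 MHz are k·fs ± 2 MHz for integer k ≥ 0.
k=0: 2 MHz.
k=1: 3.4 MHz, 7.4 MHz.
k=2: 8.8 MHz, 12.8 MHz.
k=3: 14.2 MHz, 18.2 MHz.
Within [4.8 MHz, 10.6 MHz]: 7.4 MHz, 8.8 MHz.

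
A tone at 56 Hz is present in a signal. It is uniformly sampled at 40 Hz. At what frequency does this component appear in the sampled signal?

56 Hz mod fs = 16 Hz.
16 Hz ≤ fs/2 = 20 Hz, appears at 16 Hz.

16 Hz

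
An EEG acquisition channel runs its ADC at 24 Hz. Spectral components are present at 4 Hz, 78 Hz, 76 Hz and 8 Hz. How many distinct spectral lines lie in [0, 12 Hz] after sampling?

3

fs/2 = 12 Hz.
4 Hz ≤ fs/2 = 12 Hz, passes unchanged.
78 Hz mod fs = 6 Hz.
6 Hz ≤ fs/2 = 12 Hz, appears at 6 Hz.
76 Hz mod fs = 4 Hz.
4 Hz ≤ fs/2 = 12 Hz, appears at 4 Hz.
8 Hz ≤ fs/2 = 12 Hz, passes unchanged.
Distinct values: {4 Hz, 6 Hz, 8 Hz} → 3.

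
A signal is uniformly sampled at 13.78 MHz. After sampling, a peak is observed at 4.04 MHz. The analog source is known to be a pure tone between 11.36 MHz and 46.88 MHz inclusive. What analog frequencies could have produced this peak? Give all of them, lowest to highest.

17.82 MHz, 23.52 MHz, 31.6 MHz, 37.3 MHz, 45.38 MHz

Frequencies that alias to 4.04 MHz are k·fs ± 4.04 MHz for integer k ≥ 0.
k=0: 4.04 MHz.
k=1: 9.74 MHz, 17.82 MHz.
k=2: 23.52 MHz, 31.6 MHz.
k=3: 37.3 MHz, 45.38 MHz.
k=4: 51.08 MHz, 59.16 MHz.
Within [11.36 MHz, 46.88 MHz]: 17.82 MHz, 23.52 MHz, 31.6 MHz, 37.3 MHz, 45.38 MHz.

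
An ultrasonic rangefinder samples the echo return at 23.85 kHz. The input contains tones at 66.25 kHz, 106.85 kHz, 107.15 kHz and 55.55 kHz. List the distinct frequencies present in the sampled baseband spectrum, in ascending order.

5.3 kHz, 7.85 kHz, 11.45 kHz, 11.75 kHz

fs/2 = 11.925 kHz.
66.25 kHz mod fs = 18.55 kHz.
18.55 kHz > fs/2 = 11.925 kHz, folds to fs − 18.55 kHz = 5.3 kHz.
106.85 kHz mod fs = 11.45 kHz.
11.45 kHz ≤ fs/2 = 11.925 kHz, appears at 11.45 kHz.
107.15 kHz mod fs = 11.75 kHz.
11.75 kHz ≤ fs/2 = 11.925 kHz, appears at 11.75 kHz.
55.55 kHz mod fs = 7.85 kHz.
7.85 kHz ≤ fs/2 = 11.925 kHz, appears at 7.85 kHz.
Distinct values: {5.3 kHz, 7.85 kHz, 11.45 kHz, 11.75 kHz}.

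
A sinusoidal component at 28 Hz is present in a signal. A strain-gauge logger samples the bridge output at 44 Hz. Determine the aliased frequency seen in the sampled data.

16 Hz

28 Hz > fs/2 = 22 Hz, folds to fs − 28 Hz = 16 Hz.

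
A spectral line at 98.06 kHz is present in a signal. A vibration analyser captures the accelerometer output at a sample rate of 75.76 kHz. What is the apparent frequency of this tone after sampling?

22.3 kHz

98.06 kHz mod fs = 22.3 kHz.
22.3 kHz ≤ fs/2 = 37.88 kHz, appears at 22.3 kHz.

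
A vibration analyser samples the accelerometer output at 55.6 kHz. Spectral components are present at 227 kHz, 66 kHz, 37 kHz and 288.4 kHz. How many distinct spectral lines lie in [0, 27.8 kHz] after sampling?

3

fs/2 = 27.8 kHz.
227 kHz mod fs = 4.6 kHz.
4.6 kHz ≤ fs/2 = 27.8 kHz, appears at 4.6 kHz.
66 kHz mod fs = 10.4 kHz.
10.4 kHz ≤ fs/2 = 27.8 kHz, appears at 10.4 kHz.
37 kHz > fs/2 = 27.8 kHz, folds to fs − 37 kHz = 18.6 kHz.
288.4 kHz mod fs = 10.4 kHz.
10.4 kHz ≤ fs/2 = 27.8 kHz, appears at 10.4 kHz.
Distinct values: {4.6 kHz, 10.4 kHz, 18.6 kHz} → 3.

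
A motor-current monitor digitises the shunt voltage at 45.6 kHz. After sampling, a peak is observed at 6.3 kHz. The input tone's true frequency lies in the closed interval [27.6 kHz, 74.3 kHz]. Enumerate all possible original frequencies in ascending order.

Frequencies that alias to 6.3 kHz are k·fs ± 6.3 kHz for integer k ≥ 0.
k=0: 6.3 kHz.
k=1: 39.3 kHz, 51.9 kHz.
k=2: 84.9 kHz, 97.5 kHz.
Within [27.6 kHz, 74.3 kHz]: 39.3 kHz, 51.9 kHz.

39.3 kHz, 51.9 kHz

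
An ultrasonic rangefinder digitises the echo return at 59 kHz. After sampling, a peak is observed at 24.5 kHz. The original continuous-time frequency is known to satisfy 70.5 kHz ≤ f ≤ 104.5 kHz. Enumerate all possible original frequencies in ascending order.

Frequencies that alias to 24.5 kHz are k·fs ± 24.5 kHz for integer k ≥ 0.
k=0: 24.5 kHz.
k=1: 34.5 kHz, 83.5 kHz.
k=2: 93.5 kHz, 142.5 kHz.
k=3: 152.5 kHz, 201.5 kHz.
Within [70.5 kHz, 104.5 kHz]: 83.5 kHz, 93.5 kHz.

83.5 kHz, 93.5 kHz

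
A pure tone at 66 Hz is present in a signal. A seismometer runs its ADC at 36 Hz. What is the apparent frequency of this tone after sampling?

66 Hz mod fs = 30 Hz.
30 Hz > fs/2 = 18 Hz, folds to fs − 30 Hz = 6 Hz.

6 Hz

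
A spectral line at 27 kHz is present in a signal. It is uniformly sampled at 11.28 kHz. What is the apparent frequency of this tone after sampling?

27 kHz mod fs = 4.44 kHz.
4.44 kHz ≤ fs/2 = 5.64 kHz, appears at 4.44 kHz.

4.44 kHz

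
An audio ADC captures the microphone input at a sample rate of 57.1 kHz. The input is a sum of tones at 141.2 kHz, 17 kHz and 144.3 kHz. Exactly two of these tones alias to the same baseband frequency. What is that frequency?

fs/2 = 28.55 kHz.
141.2 kHz mod fs = 27 kHz.
27 kHz ≤ fs/2 = 28.55 kHz, appears at 27 kHz.
17 kHz ≤ fs/2 = 28.55 kHz, passes unchanged.
144.3 kHz mod fs = 30.1 kHz.
30.1 kHz > fs/2 = 28.55 kHz, folds to fs − 30.1 kHz = 27 kHz.
141.2 kHz and 144.3 kHz both map to 27 kHz.

27 kHz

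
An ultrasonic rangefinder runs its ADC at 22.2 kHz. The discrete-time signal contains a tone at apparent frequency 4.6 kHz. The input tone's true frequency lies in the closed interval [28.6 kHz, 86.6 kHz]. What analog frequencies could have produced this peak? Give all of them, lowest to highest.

39.8 kHz, 49 kHz, 62 kHz, 71.2 kHz, 84.2 kHz

Frequencies that alias to 4.6 kHz are k·fs ± 4.6 kHz for integer k ≥ 0.
k=0: 4.6 kHz.
k=1: 17.6 kHz, 26.8 kHz.
k=2: 39.8 kHz, 49 kHz.
k=3: 62 kHz, 71.2 kHz.
k=4: 84.2 kHz, 93.4 kHz.
k=5: 106.4 kHz, 115.6 kHz.
Within [28.6 kHz, 86.6 kHz]: 39.8 kHz, 49 kHz, 62 kHz, 71.2 kHz, 84.2 kHz.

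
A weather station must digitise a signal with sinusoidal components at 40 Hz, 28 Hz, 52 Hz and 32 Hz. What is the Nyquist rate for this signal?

Highest-frequency component: 52 Hz.
Nyquist rate = 2 × 52 Hz = 104 Hz.

104 Hz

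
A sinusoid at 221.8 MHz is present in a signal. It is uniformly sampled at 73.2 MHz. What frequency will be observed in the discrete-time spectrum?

2.2 MHz

221.8 MHz mod fs = 2.2 MHz.
2.2 MHz ≤ fs/2 = 36.6 MHz, appears at 2.2 MHz.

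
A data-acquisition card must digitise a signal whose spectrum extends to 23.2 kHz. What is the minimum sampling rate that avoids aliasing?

Nyquist rate = 2 × 23.2 kHz = 46.4 kHz.

46.4 kHz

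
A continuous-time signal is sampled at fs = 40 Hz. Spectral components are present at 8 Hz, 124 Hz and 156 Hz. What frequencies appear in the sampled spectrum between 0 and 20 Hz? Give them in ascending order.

fs/2 = 20 Hz.
8 Hz ≤ fs/2 = 20 Hz, passes unchanged.
124 Hz mod fs = 4 Hz.
4 Hz ≤ fs/2 = 20 Hz, appears at 4 Hz.
156 Hz mod fs = 36 Hz.
36 Hz > fs/2 = 20 Hz, folds to fs − 36 Hz = 4 Hz.
Distinct values: {4 Hz, 8 Hz}.

4 Hz, 8 Hz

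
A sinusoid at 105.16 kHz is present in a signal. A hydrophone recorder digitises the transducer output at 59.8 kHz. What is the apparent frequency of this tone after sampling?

14.44 kHz

105.16 kHz mod fs = 45.36 kHz.
45.36 kHz > fs/2 = 29.9 kHz, folds to fs − 45.36 kHz = 14.44 kHz.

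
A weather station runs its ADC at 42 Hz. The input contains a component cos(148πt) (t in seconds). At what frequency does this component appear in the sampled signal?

ω = 148π rad/s → f = ω/(2π) = 74 Hz.
74 Hz mod fs = 32 Hz.
32 Hz > fs/2 = 21 Hz, folds to fs − 32 Hz = 10 Hz.

10 Hz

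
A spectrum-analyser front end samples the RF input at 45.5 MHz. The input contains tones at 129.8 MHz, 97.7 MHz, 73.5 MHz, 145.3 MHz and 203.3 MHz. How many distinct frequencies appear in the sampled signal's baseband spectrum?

4

fs/2 = 22.75 MHz.
129.8 MHz mod fs = 38.8 MHz.
38.8 MHz > fs/2 = 22.75 MHz, folds to fs − 38.8 MHz = 6.7 MHz.
97.7 MHz mod fs = 6.7 MHz.
6.7 MHz ≤ fs/2 = 22.75 MHz, appears at 6.7 MHz.
73.5 MHz mod fs = 28 MHz.
28 MHz > fs/2 = 22.75 MHz, folds to fs − 28 MHz = 17.5 MHz.
145.3 MHz mod fs = 8.8 MHz.
8.8 MHz ≤ fs/2 = 22.75 MHz, appears at 8.8 MHz.
203.3 MHz mod fs = 21.3 MHz.
21.3 MHz ≤ fs/2 = 22.75 MHz, appears at 21.3 MHz.
Distinct values: {6.7 MHz, 8.8 MHz, 17.5 MHz, 21.3 MHz} → 4.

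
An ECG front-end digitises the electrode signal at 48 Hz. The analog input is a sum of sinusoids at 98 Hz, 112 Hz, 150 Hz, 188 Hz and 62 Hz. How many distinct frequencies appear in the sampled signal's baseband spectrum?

5

fs/2 = 24 Hz.
98 Hz mod fs = 2 Hz.
2 Hz ≤ fs/2 = 24 Hz, appears at 2 Hz.
112 Hz mod fs = 16 Hz.
16 Hz ≤ fs/2 = 24 Hz, appears at 16 Hz.
150 Hz mod fs = 6 Hz.
6 Hz ≤ fs/2 = 24 Hz, appears at 6 Hz.
188 Hz mod fs = 44 Hz.
44 Hz > fs/2 = 24 Hz, folds to fs − 44 Hz = 4 Hz.
62 Hz mod fs = 14 Hz.
14 Hz ≤ fs/2 = 24 Hz, appears at 14 Hz.
Distinct values: {2 Hz, 4 Hz, 6 Hz, 14 Hz, 16 Hz} → 5.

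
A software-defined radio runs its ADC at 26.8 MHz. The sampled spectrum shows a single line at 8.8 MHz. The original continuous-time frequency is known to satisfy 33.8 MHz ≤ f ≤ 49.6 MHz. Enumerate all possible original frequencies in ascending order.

35.6 MHz, 44.8 MHz

Frequencies that alias to 8.8 MHz are k·fs ± 8.8 MHz for integer k ≥ 0.
k=0: 8.8 MHz.
k=1: 18 MHz, 35.6 MHz.
k=2: 44.8 MHz, 62.4 MHz.
k=3: 71.6 MHz, 89.2 MHz.
Within [33.8 MHz, 49.6 MHz]: 35.6 MHz, 44.8 MHz.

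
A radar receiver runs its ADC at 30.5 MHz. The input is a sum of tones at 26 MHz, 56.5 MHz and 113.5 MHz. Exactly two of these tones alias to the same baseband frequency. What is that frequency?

4.5 MHz

fs/2 = 15.25 MHz.
26 MHz > fs/2 = 15.25 MHz, folds to fs − 26 MHz = 4.5 MHz.
56.5 MHz mod fs = 26 MHz.
26 MHz > fs/2 = 15.25 MHz, folds to fs − 26 MHz = 4.5 MHz.
113.5 MHz mod fs = 22 MHz.
22 MHz > fs/2 = 15.25 MHz, folds to fs − 22 MHz = 8.5 MHz.
26 MHz and 56.5 MHz both map to 4.5 MHz.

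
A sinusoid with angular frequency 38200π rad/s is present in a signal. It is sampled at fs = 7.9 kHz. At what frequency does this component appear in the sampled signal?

ω = 38200π rad/s → f = ω/(2π) = 19100 Hz = 19.1 kHz.
19.1 kHz mod fs = 3.3 kHz.
3.3 kHz ≤ fs/2 = 3.95 kHz, appears at 3.3 kHz.

3.3 kHz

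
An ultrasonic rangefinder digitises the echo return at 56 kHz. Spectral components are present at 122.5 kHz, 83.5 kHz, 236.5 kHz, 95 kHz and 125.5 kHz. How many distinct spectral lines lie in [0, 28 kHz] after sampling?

5

fs/2 = 28 kHz.
122.5 kHz mod fs = 10.5 kHz.
10.5 kHz ≤ fs/2 = 28 kHz, appears at 10.5 kHz.
83.5 kHz mod fs = 27.5 kHz.
27.5 kHz ≤ fs/2 = 28 kHz, appears at 27.5 kHz.
236.5 kHz mod fs = 12.5 kHz.
12.5 kHz ≤ fs/2 = 28 kHz, appears at 12.5 kHz.
95 kHz mod fs = 39 kHz.
39 kHz > fs/2 = 28 kHz, folds to fs − 39 kHz = 17 kHz.
125.5 kHz mod fs = 13.5 kHz.
13.5 kHz ≤ fs/2 = 28 kHz, appears at 13.5 kHz.
Distinct values: {10.5 kHz, 12.5 kHz, 13.5 kHz, 17 kHz, 27.5 kHz} → 5.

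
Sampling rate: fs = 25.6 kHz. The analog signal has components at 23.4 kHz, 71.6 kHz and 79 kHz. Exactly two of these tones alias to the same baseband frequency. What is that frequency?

2.2 kHz

fs/2 = 12.8 kHz.
23.4 kHz > fs/2 = 12.8 kHz, folds to fs − 23.4 kHz = 2.2 kHz.
71.6 kHz mod fs = 20.4 kHz.
20.4 kHz > fs/2 = 12.8 kHz, folds to fs − 20.4 kHz = 5.2 kHz.
79 kHz mod fs = 2.2 kHz.
2.2 kHz ≤ fs/2 = 12.8 kHz, appears at 2.2 kHz.
23.4 kHz and 79 kHz both map to 2.2 kHz.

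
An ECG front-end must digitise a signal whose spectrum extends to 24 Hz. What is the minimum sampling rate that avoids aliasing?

48 Hz

Nyquist rate = 2 × 24 Hz = 48 Hz.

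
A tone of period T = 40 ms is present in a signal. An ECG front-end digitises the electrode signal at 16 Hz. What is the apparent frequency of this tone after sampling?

7 Hz

T = 40 ms → f = 1/T = 25 Hz.
25 Hz mod fs = 9 Hz.
9 Hz > fs/2 = 8 Hz, folds to fs − 9 Hz = 7 Hz.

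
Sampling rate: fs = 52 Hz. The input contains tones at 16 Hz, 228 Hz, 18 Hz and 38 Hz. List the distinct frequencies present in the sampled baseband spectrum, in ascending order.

fs/2 = 26 Hz.
16 Hz ≤ fs/2 = 26 Hz, passes unchanged.
228 Hz mod fs = 20 Hz.
20 Hz ≤ fs/2 = 26 Hz, appears at 20 Hz.
18 Hz ≤ fs/2 = 26 Hz, passes unchanged.
38 Hz > fs/2 = 26 Hz, folds to fs − 38 Hz = 14 Hz.
Distinct values: {14 Hz, 16 Hz, 18 Hz, 20 Hz}.

14 Hz, 16 Hz, 18 Hz, 20 Hz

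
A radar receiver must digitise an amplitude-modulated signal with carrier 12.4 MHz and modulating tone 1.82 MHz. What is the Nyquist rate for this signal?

AM sidebands sit at fc ± fm = 10.58 MHz and 14.22 MHz.
Highest-frequency component: 14.22 MHz.
Nyquist rate = 2 × 14.22 MHz = 28.44 MHz.

28.44 MHz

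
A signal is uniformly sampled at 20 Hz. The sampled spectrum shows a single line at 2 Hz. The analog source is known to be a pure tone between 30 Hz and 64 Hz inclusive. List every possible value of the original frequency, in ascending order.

38 Hz, 42 Hz, 58 Hz, 62 Hz

Frequencies that alias to 2 Hz are k·fs ± 2 Hz for integer k ≥ 0.
k=0: 2 Hz.
k=1: 18 Hz, 22 Hz.
k=2: 38 Hz, 42 Hz.
k=3: 58 Hz, 62 Hz.
k=4: 78 Hz, 82 Hz.
Within [30 Hz, 64 Hz]: 38 Hz, 42 Hz, 58 Hz, 62 Hz.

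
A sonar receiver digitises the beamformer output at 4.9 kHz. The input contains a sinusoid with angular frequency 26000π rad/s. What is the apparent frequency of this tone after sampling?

ω = 26000π rad/s → f = ω/(2π) = 13000 Hz = 13 kHz.
13 kHz mod fs = 3.2 kHz.
3.2 kHz > fs/2 = 2.45 kHz, folds to fs − 3.2 kHz = 1.7 kHz.

1.7 kHz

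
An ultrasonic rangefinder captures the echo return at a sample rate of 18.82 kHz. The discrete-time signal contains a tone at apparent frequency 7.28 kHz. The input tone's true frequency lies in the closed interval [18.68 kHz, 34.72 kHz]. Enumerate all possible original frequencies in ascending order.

Frequencies that alias to 7.28 kHz are k·fs ± 7.28 kHz for integer k ≥ 0.
k=0: 7.28 kHz.
k=1: 11.54 kHz, 26.1 kHz.
k=2: 30.36 kHz, 44.92 kHz.
k=3: 49.18 kHz, 63.74 kHz.
Within [18.68 kHz, 34.72 kHz]: 26.1 kHz, 30.36 kHz.

26.1 kHz, 30.36 kHz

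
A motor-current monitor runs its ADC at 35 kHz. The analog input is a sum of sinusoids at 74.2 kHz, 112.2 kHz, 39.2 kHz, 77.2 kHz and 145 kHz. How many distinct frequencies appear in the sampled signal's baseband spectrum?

fs/2 = 17.5 kHz.
74.2 kHz mod fs = 4.2 kHz.
4.2 kHz ≤ fs/2 = 17.5 kHz, appears at 4.2 kHz.
112.2 kHz mod fs = 7.2 kHz.
7.2 kHz ≤ fs/2 = 17.5 kHz, appears at 7.2 kHz.
39.2 kHz mod fs = 4.2 kHz.
4.2 kHz ≤ fs/2 = 17.5 kHz, appears at 4.2 kHz.
77.2 kHz mod fs = 7.2 kHz.
7.2 kHz ≤ fs/2 = 17.5 kHz, appears at 7.2 kHz.
145 kHz mod fs = 5 kHz.
5 kHz ≤ fs/2 = 17.5 kHz, appears at 5 kHz.
Distinct values: {4.2 kHz, 5 kHz, 7.2 kHz} → 3.

3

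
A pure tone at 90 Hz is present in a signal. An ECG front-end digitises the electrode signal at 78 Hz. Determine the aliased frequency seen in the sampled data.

90 Hz mod fs = 12 Hz.
12 Hz ≤ fs/2 = 39 Hz, appears at 12 Hz.

12 Hz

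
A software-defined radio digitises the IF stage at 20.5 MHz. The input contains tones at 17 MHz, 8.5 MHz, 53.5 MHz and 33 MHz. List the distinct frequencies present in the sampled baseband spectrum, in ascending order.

3.5 MHz, 8 MHz, 8.5 MHz

fs/2 = 10.25 MHz.
17 MHz > fs/2 = 10.25 MHz, folds to fs − 17 MHz = 3.5 MHz.
8.5 MHz ≤ fs/2 = 10.25 MHz, passes unchanged.
53.5 MHz mod fs = 12.5 MHz.
12.5 MHz > fs/2 = 10.25 MHz, folds to fs − 12.5 MHz = 8 MHz.
33 MHz mod fs = 12.5 MHz.
12.5 MHz > fs/2 = 10.25 MHz, folds to fs − 12.5 MHz = 8 MHz.
Distinct values: {3.5 MHz, 8 MHz, 8.5 MHz}.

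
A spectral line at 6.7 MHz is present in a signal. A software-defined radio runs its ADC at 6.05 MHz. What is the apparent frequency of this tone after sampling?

6.7 MHz mod fs = 0.65 MHz.
0.65 MHz ≤ fs/2 = 3.025 MHz, appears at 0.65 MHz.

0.65 MHz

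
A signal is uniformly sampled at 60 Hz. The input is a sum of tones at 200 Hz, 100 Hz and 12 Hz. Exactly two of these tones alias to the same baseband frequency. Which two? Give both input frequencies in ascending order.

100 Hz, 200 Hz

fs/2 = 30 Hz.
200 Hz mod fs = 20 Hz.
20 Hz ≤ fs/2 = 30 Hz, appears at 20 Hz.
100 Hz mod fs = 40 Hz.
40 Hz > fs/2 = 30 Hz, folds to fs − 40 Hz = 20 Hz.
12 Hz ≤ fs/2 = 30 Hz, passes unchanged.
100 Hz and 200 Hz both map to 20 Hz.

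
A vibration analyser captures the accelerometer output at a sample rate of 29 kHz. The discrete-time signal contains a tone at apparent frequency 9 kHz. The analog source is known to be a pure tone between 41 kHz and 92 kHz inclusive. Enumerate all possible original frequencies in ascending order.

Frequencies that alias to 9 kHz are k·fs ± 9 kHz for integer k ≥ 0.
k=0: 9 kHz.
k=1: 20 kHz, 38 kHz.
k=2: 49 kHz, 67 kHz.
k=3: 78 kHz, 96 kHz.
k=4: 107 kHz, 125 kHz.
Within [41 kHz, 92 kHz]: 49 kHz, 67 kHz, 78 kHz.

49 kHz, 67 kHz, 78 kHz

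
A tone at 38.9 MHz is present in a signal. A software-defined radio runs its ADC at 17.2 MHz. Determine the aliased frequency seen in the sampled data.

4.5 MHz

38.9 MHz mod fs = 4.5 MHz.
4.5 MHz ≤ fs/2 = 8.6 MHz, appears at 4.5 MHz.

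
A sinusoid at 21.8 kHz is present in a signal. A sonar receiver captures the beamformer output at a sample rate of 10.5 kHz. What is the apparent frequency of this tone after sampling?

0.8 kHz

21.8 kHz mod fs = 0.8 kHz.
0.8 kHz ≤ fs/2 = 5.25 kHz, appears at 0.8 kHz.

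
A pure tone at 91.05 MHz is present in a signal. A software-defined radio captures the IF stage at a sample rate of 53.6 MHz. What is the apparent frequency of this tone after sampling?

16.15 MHz

91.05 MHz mod fs = 37.45 MHz.
37.45 MHz > fs/2 = 26.8 MHz, folds to fs − 37.45 MHz = 16.15 MHz.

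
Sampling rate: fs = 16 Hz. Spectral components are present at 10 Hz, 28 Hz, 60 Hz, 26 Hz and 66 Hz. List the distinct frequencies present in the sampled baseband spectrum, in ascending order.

fs/2 = 8 Hz.
10 Hz > fs/2 = 8 Hz, folds to fs − 10 Hz = 6 Hz.
28 Hz mod fs = 12 Hz.
12 Hz > fs/2 = 8 Hz, folds to fs − 12 Hz = 4 Hz.
60 Hz mod fs = 12 Hz.
12 Hz > fs/2 = 8 Hz, folds to fs − 12 Hz = 4 Hz.
26 Hz mod fs = 10 Hz.
10 Hz > fs/2 = 8 Hz, folds to fs − 10 Hz = 6 Hz.
66 Hz mod fs = 2 Hz.
2 Hz ≤ fs/2 = 8 Hz, appears at 2 Hz.
Distinct values: {2 Hz, 4 Hz, 6 Hz}.

2 Hz, 4 Hz, 6 Hz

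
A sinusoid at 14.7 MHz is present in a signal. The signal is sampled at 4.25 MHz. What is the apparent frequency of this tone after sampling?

1.95 MHz

14.7 MHz mod fs = 1.95 MHz.
1.95 MHz ≤ fs/2 = 2.125 MHz, appears at 1.95 MHz.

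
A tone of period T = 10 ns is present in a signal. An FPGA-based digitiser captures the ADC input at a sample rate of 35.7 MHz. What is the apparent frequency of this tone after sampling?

T = 10 ns → f = 1/T = 100 MHz.
100 MHz mod fs = 28.6 MHz.
28.6 MHz > fs/2 = 17.85 MHz, folds to fs − 28.6 MHz = 7.1 MHz.

7.1 MHz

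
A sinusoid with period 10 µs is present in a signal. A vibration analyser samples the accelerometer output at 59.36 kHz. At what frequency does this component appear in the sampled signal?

18.72 kHz

T = 10 µs → f = 1/T = 100 kHz.
100 kHz mod fs = 40.64 kHz.
40.64 kHz > fs/2 = 29.68 kHz, folds to fs − 40.64 kHz = 18.72 kHz.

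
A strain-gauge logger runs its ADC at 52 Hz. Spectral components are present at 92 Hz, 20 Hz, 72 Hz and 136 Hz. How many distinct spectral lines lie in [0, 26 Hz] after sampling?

fs/2 = 26 Hz.
92 Hz mod fs = 40 Hz.
40 Hz > fs/2 = 26 Hz, folds to fs − 40 Hz = 12 Hz.
20 Hz ≤ fs/2 = 26 Hz, passes unchanged.
72 Hz mod fs = 20 Hz.
20 Hz ≤ fs/2 = 26 Hz, appears at 20 Hz.
136 Hz mod fs = 32 Hz.
32 Hz > fs/2 = 26 Hz, folds to fs − 32 Hz = 20 Hz.
Distinct values: {12 Hz, 20 Hz} → 2.

2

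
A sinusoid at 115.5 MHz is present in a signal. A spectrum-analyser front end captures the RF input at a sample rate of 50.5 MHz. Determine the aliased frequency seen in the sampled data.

115.5 MHz mod fs = 14.5 MHz.
14.5 MHz ≤ fs/2 = 25.25 MHz, appears at 14.5 MHz.

14.5 MHz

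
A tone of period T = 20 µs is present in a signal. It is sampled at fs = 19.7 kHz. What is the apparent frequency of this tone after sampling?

9.1 kHz

T = 20 µs → f = 1/T = 50 kHz.
50 kHz mod fs = 10.6 kHz.
10.6 kHz > fs/2 = 9.85 kHz, folds to fs − 10.6 kHz = 9.1 kHz.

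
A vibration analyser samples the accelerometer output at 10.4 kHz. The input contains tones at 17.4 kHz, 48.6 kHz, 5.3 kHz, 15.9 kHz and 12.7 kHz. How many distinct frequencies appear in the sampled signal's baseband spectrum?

fs/2 = 5.2 kHz.
17.4 kHz mod fs = 7 kHz.
7 kHz > fs/2 = 5.2 kHz, folds to fs − 7 kHz = 3.4 kHz.
48.6 kHz mod fs = 7 kHz.
7 kHz > fs/2 = 5.2 kHz, folds to fs − 7 kHz = 3.4 kHz.
5.3 kHz > fs/2 = 5.2 kHz, folds to fs − 5.3 kHz = 5.1 kHz.
15.9 kHz mod fs = 5.5 kHz.
5.5 kHz > fs/2 = 5.2 kHz, folds to fs − 5.5 kHz = 4.9 kHz.
12.7 kHz mod fs = 2.3 kHz.
2.3 kHz ≤ fs/2 = 5.2 kHz, appears at 2.3 kHz.
Distinct values: {2.3 kHz, 3.4 kHz, 4.9 kHz, 5.1 kHz} → 4.

4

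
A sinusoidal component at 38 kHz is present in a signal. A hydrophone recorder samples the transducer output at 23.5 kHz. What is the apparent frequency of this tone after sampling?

9 kHz

38 kHz mod fs = 14.5 kHz.
14.5 kHz > fs/2 = 11.75 kHz, folds to fs − 14.5 kHz = 9 kHz.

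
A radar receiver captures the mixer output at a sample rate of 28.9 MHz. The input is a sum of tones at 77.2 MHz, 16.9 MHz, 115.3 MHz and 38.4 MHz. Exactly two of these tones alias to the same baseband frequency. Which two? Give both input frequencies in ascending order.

38.4 MHz, 77.2 MHz

fs/2 = 14.45 MHz.
77.2 MHz mod fs = 19.4 MHz.
19.4 MHz > fs/2 = 14.45 MHz, folds to fs − 19.4 MHz = 9.5 MHz.
16.9 MHz > fs/2 = 14.45 MHz, folds to fs − 16.9 MHz = 12 MHz.
115.3 MHz mod fs = 28.6 MHz.
28.6 MHz > fs/2 = 14.45 MHz, folds to fs − 28.6 MHz = 0.3 MHz.
38.4 MHz mod fs = 9.5 MHz.
9.5 MHz ≤ fs/2 = 14.45 MHz, appears at 9.5 MHz.
38.4 MHz and 77.2 MHz both map to 9.5 MHz.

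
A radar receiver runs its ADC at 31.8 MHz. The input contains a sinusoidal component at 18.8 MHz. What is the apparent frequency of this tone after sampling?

18.8 MHz > fs/2 = 15.9 MHz, folds to fs − 18.8 MHz = 13 MHz.

13 MHz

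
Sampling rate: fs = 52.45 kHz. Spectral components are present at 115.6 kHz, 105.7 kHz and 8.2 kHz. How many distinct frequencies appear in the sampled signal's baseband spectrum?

fs/2 = 26.225 kHz.
115.6 kHz mod fs = 10.7 kHz.
10.7 kHz ≤ fs/2 = 26.225 kHz, appears at 10.7 kHz.
105.7 kHz mod fs = 0.8 kHz.
0.8 kHz ≤ fs/2 = 26.225 kHz, appears at 0.8 kHz.
8.2 kHz ≤ fs/2 = 26.225 kHz, passes unchanged.
Distinct values: {0.8 kHz, 8.2 kHz, 10.7 kHz} → 3.

3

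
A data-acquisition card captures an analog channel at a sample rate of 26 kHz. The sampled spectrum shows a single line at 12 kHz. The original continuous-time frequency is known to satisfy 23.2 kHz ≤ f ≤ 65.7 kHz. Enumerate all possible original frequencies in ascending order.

Frequencies that alias to 12 kHz are k·fs ± 12 kHz for integer k ≥ 0.
k=0: 12 kHz.
k=1: 14 kHz, 38 kHz.
k=2: 40 kHz, 64 kHz.
k=3: 66 kHz, 90 kHz.
Within [23.2 kHz, 65.7 kHz]: 38 kHz, 40 kHz, 64 kHz.

38 kHz, 40 kHz, 64 kHz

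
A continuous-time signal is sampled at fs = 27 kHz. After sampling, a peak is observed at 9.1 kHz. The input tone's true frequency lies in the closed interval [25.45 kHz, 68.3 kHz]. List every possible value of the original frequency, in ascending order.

Frequencies that alias to 9.1 kHz are k·fs ± 9.1 kHz for integer k ≥ 0.
k=0: 9.1 kHz.
k=1: 17.9 kHz, 36.1 kHz.
k=2: 44.9 kHz, 63.1 kHz.
k=3: 71.9 kHz, 90.1 kHz.
Within [25.45 kHz, 68.3 kHz]: 36.1 kHz, 44.9 kHz, 63.1 kHz.

36.1 kHz, 44.9 kHz, 63.1 kHz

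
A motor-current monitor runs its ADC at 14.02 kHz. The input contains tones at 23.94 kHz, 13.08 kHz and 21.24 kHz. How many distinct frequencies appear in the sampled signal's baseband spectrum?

fs/2 = 7.01 kHz.
23.94 kHz mod fs = 9.92 kHz.
9.92 kHz > fs/2 = 7.01 kHz, folds to fs − 9.92 kHz = 4.1 kHz.
13.08 kHz > fs/2 = 7.01 kHz, folds to fs − 13.08 kHz = 0.94 kHz.
21.24 kHz mod fs = 7.22 kHz.
7.22 kHz > fs/2 = 7.01 kHz, folds to fs − 7.22 kHz = 6.8 kHz.
Distinct values: {0.94 kHz, 4.1 kHz, 6.8 kHz} → 3.

3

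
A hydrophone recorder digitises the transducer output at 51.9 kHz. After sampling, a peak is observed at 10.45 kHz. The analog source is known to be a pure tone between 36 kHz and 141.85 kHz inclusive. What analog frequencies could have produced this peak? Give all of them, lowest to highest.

41.45 kHz, 62.35 kHz, 93.35 kHz, 114.25 kHz

Frequencies that alias to 10.45 kHz are k·fs ± 10.45 kHz for integer k ≥ 0.
k=0: 10.45 kHz.
k=1: 41.45 kHz, 62.35 kHz.
k=2: 93.35 kHz, 114.25 kHz.
k=3: 145.25 kHz, 166.15 kHz.
Within [36 kHz, 141.85 kHz]: 41.45 kHz, 62.35 kHz, 93.35 kHz, 114.25 kHz.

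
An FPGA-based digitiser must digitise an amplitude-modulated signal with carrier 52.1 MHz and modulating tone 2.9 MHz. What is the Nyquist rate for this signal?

110 MHz

AM sidebands sit at fc ± fm = 49.2 MHz and 55 MHz.
Highest-frequency component: 55 MHz.
Nyquist rate = 2 × 55 MHz = 110 MHz.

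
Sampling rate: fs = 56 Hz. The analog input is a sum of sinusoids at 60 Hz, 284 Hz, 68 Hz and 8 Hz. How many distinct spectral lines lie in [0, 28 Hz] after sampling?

fs/2 = 28 Hz.
60 Hz mod fs = 4 Hz.
4 Hz ≤ fs/2 = 28 Hz, appears at 4 Hz.
284 Hz mod fs = 4 Hz.
4 Hz ≤ fs/2 = 28 Hz, appears at 4 Hz.
68 Hz mod fs = 12 Hz.
12 Hz ≤ fs/2 = 28 Hz, appears at 12 Hz.
8 Hz ≤ fs/2 = 28 Hz, passes unchanged.
Distinct values: {4 Hz, 8 Hz, 12 Hz} → 3.

3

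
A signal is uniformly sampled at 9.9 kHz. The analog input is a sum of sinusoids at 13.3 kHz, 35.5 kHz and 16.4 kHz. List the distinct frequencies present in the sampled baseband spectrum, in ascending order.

3.4 kHz, 4.1 kHz

fs/2 = 4.95 kHz.
13.3 kHz mod fs = 3.4 kHz.
3.4 kHz ≤ fs/2 = 4.95 kHz, appears at 3.4 kHz.
35.5 kHz mod fs = 5.8 kHz.
5.8 kHz > fs/2 = 4.95 kHz, folds to fs − 5.8 kHz = 4.1 kHz.
16.4 kHz mod fs = 6.5 kHz.
6.5 kHz > fs/2 = 4.95 kHz, folds to fs − 6.5 kHz = 3.4 kHz.
Distinct values: {3.4 kHz, 4.1 kHz}.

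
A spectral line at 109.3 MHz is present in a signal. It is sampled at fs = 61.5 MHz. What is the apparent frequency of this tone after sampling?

13.7 MHz

109.3 MHz mod fs = 47.8 MHz.
47.8 MHz > fs/2 = 30.75 MHz, folds to fs − 47.8 MHz = 13.7 MHz.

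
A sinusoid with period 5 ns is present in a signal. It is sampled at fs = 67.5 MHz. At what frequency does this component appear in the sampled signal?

T = 5 ns → f = 1/T = 200 MHz.
200 MHz mod fs = 65 MHz.
65 MHz > fs/2 = 33.75 MHz, folds to fs − 65 MHz = 2.5 MHz.

2.5 MHz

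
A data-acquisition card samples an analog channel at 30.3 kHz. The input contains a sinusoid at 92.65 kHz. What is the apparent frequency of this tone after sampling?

92.65 kHz mod fs = 1.75 kHz.
1.75 kHz ≤ fs/2 = 15.15 kHz, appears at 1.75 kHz.

1.75 kHz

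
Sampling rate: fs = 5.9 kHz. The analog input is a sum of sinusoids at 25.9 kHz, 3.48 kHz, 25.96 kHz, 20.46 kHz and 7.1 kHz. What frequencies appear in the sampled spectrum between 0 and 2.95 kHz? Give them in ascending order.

fs/2 = 2.95 kHz.
25.9 kHz mod fs = 2.3 kHz.
2.3 kHz ≤ fs/2 = 2.95 kHz, appears at 2.3 kHz.
3.48 kHz > fs/2 = 2.95 kHz, folds to fs − 3.48 kHz = 2.42 kHz.
25.96 kHz mod fs = 2.36 kHz.
2.36 kHz ≤ fs/2 = 2.95 kHz, appears at 2.36 kHz.
20.46 kHz mod fs = 2.76 kHz.
2.76 kHz ≤ fs/2 = 2.95 kHz, appears at 2.76 kHz.
7.1 kHz mod fs = 1.2 kHz.
1.2 kHz ≤ fs/2 = 2.95 kHz, appears at 1.2 kHz.
Distinct values: {1.2 kHz, 2.3 kHz, 2.36 kHz, 2.42 kHz, 2.76 kHz}.

1.2 kHz, 2.3 kHz, 2.36 kHz, 2.42 kHz, 2.76 kHz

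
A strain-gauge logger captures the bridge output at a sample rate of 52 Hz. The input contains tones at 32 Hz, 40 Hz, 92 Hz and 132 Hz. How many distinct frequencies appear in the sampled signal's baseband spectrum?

3

fs/2 = 26 Hz.
32 Hz > fs/2 = 26 Hz, folds to fs − 32 Hz = 20 Hz.
40 Hz > fs/2 = 26 Hz, folds to fs − 40 Hz = 12 Hz.
92 Hz mod fs = 40 Hz.
40 Hz > fs/2 = 26 Hz, folds to fs − 40 Hz = 12 Hz.
132 Hz mod fs = 28 Hz.
28 Hz > fs/2 = 26 Hz, folds to fs − 28 Hz = 24 Hz.
Distinct values: {12 Hz, 20 Hz, 24 Hz} → 3.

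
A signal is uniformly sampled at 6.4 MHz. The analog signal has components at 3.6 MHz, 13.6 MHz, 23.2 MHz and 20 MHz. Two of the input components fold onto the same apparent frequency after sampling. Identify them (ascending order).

13.6 MHz, 20 MHz

fs/2 = 3.2 MHz.
3.6 MHz > fs/2 = 3.2 MHz, folds to fs − 3.6 MHz = 2.8 MHz.
13.6 MHz mod fs = 0.8 MHz.
0.8 MHz ≤ fs/2 = 3.2 MHz, appears at 0.8 MHz.
23.2 MHz mod fs = 4 MHz.
4 MHz > fs/2 = 3.2 MHz, folds to fs − 4 MHz = 2.4 MHz.
20 MHz mod fs = 0.8 MHz.
0.8 MHz ≤ fs/2 = 3.2 MHz, appears at 0.8 MHz.
13.6 MHz and 20 MHz both map to 0.8 MHz.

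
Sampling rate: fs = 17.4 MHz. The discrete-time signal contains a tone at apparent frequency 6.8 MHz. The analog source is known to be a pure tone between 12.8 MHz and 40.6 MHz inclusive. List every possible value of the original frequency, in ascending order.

24.2 MHz, 28 MHz

Frequencies that alias to 6.8 MHz are k·fs ± 6.8 MHz for integer k ≥ 0.
k=0: 6.8 MHz.
k=1: 10.6 MHz, 24.2 MHz.
k=2: 28 MHz, 41.6 MHz.
k=3: 45.4 MHz, 59 MHz.
Within [12.8 MHz, 40.6 MHz]: 24.2 MHz, 28 MHz.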